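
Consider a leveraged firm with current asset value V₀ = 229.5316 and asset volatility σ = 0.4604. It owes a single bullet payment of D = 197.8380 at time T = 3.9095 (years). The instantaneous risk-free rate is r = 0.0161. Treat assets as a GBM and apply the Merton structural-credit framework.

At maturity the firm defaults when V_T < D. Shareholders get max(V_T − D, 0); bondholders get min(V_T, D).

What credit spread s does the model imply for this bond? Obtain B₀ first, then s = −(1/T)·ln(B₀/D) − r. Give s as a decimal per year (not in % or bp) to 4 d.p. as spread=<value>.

d₁ = [ln(V₀/D) + (r + σ²/2)T] / (σ√T)
   = [ln(229.5316/197.8380) + (0.0161 + 0.5·0.4604²)·3.9095] / (0.4604·√3.9095)
   = [0.148592 + 0.477288] / 0.910324 = 0.687535
d₂ = d₁ − σ√T = 0.687535 − 0.910324 = -0.222788
N(d₁) = 0.754127,  N(d₂) = 0.411850,  e^(−rT) = 0.938997
E₀ = V₀·N(d₁) − D·e^(−rT)·N(d₂)
   = 229.5316·0.754127 − 197.8380·0.938997·0.411850 = 96.586947
B₀ = V₀ − E₀ = 229.5316 − 96.586947 = 132.944653
spread = −(1/T)·ln(B₀/D) − r = −(1/3.9095)·ln(132.944653/197.8380) − 0.0161 = 0.08557940

spread=0.0856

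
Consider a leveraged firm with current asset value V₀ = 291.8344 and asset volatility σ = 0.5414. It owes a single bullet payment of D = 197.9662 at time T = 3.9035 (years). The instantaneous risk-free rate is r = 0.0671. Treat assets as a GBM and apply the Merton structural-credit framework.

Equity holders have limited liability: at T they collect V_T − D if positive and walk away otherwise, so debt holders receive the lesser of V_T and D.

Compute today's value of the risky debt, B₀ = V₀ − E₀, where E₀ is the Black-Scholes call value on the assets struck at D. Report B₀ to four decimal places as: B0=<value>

B0=117.5505

d₁ = [ln(V₀/D) + (r + σ²/2)T] / (σ√T)
   = [ln(291.8344/197.9662) + (0.0671 + 0.5·0.5414²)·3.9035] / (0.5414·√3.9035)
   = [0.388090 + 0.834010] / 1.069659 = 1.142514
d₂ = d₁ − σ√T = 1.142514 − 1.069659 = 0.072855
N(d₁) = 0.873380,  N(d₂) = 0.529039,  e^(−rT) = 0.769569
E₀ = V₀·N(d₁) − D·e^(−rT)·N(d₂)
   = 291.8344·0.873380 − 197.9662·0.769569·0.529039 = 174.283864
B₀ = V₀ − E₀ = 291.8344 − 174.283864 = 117.550536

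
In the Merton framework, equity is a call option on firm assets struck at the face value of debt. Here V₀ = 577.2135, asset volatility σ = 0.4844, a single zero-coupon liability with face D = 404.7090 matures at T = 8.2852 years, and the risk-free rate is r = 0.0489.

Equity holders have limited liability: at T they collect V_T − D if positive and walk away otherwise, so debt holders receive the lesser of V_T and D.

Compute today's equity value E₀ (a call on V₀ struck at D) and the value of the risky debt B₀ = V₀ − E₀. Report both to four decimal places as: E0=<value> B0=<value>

E0=396.7723 B0=180.4412

d₁ = [ln(V₀/D) + (r + σ²/2)T] / (σ√T)
   = [ln(577.2135/404.7090) + (0.0489 + 0.5·0.4844²)·8.2852] / (0.4844·√8.2852)
   = [0.355044 + 1.377180] / 1.394298 = 1.242363
d₂ = d₁ − σ√T = 1.242363 − 1.394298 = -0.151936
N(d₁) = 0.892949,  N(d₂) = 0.439619,  e^(−rT) = 0.666879
E₀ = V₀·N(d₁) − D·e^(−rT)·N(d₂)
   = 577.2135·0.892949 − 404.7090·0.666879·0.439619 = 396.772343
B₀ = V₀ − E₀ = 577.2135 − 396.772343 = 180.441157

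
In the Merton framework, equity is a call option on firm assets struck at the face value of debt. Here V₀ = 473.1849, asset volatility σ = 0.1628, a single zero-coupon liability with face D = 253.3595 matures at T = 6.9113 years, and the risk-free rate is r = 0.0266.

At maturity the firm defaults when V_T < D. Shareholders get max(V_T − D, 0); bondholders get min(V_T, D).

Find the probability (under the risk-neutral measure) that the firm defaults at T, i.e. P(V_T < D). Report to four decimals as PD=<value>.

PD=0.0470

d₁ = [ln(V₀/D) + (r + σ²/2)T] / (σ√T)
   = [ln(473.1849/253.3595) + (0.0266 + 0.5·0.1628²)·6.9113] / (0.1628·√6.9113)
   = [0.624677 + 0.275429] / 0.427991 = 2.103096
d₂ = d₁ − σ√T = 2.103096 − 0.427991 = 1.675105
risk-neutral PD = N(−d₂) = N(-1.675105) = 0.046957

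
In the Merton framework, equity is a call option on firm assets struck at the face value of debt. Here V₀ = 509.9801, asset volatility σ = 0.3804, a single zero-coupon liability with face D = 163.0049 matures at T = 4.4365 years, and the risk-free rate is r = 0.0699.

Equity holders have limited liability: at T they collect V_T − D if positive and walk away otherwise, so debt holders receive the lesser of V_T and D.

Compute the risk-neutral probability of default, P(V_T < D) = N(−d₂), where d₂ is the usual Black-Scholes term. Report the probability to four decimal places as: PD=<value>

PD=0.0793

d₁ = [ln(V₀/D) + (r + σ²/2)T] / (σ√T)
   = [ln(509.9801/163.0049) + (0.0699 + 0.5·0.3804²)·4.4365] / (0.3804·√4.4365)
   = [1.140591 + 0.631101] / 0.801237 = 2.211198
d₂ = d₁ − σ√T = 2.211198 − 0.801237 = 1.409962
risk-neutral PD = N(−d₂) = N(-1.409962) = 0.079276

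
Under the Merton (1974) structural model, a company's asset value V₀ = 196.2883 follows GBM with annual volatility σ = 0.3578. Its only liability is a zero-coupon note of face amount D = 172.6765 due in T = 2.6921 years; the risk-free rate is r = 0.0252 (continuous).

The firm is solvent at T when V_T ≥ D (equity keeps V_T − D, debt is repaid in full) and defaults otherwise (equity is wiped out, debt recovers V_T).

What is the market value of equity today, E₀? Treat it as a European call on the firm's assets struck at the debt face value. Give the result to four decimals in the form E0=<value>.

E0=60.9620

d₁ = [ln(V₀/D) + (r + σ²/2)T] / (σ√T)
   = [ln(196.2883/172.6765) + (0.0252 + 0.5·0.3578²)·2.6921] / (0.3578·√2.6921)
   = [0.128165 + 0.240163] / 0.587065 = 0.627406
d₂ = d₁ − σ√T = 0.627406 − 0.587065 = 0.040341
N(d₁) = 0.734803,  N(d₂) = 0.516090,  e^(−rT) = 0.934409
E₀ = V₀·N(d₁) − D·e^(−rT)·N(d₂)
   = 196.2883·0.734803 − 172.6765·0.934409·0.516090 = 60.962020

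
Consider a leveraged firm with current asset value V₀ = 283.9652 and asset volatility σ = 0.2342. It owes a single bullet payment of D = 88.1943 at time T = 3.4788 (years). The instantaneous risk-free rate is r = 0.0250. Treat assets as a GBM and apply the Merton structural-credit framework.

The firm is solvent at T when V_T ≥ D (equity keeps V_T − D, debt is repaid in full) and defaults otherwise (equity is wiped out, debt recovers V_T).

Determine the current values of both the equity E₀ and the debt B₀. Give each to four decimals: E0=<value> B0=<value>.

E0=203.1552 B0=80.8100

d₁ = [ln(V₀/D) + (r + σ²/2)T] / (σ√T)
   = [ln(283.9652/88.1943) + (0.0250 + 0.5·0.2342²)·3.4788] / (0.2342·√3.4788)
   = [1.169309 + 0.182375] / 0.436819 = 3.094381
d₂ = d₁ − σ√T = 3.094381 − 0.436819 = 2.657562
N(d₁) = 0.999014,  N(d₂) = 0.996065,  e^(−rT) = 0.916705
E₀ = V₀·N(d₁) − D·e^(−rT)·N(d₂)
   = 283.9652·0.999014 − 88.1943·0.916705·0.996065 = 203.155226
B₀ = V₀ − E₀ = 283.9652 − 203.155226 = 80.809974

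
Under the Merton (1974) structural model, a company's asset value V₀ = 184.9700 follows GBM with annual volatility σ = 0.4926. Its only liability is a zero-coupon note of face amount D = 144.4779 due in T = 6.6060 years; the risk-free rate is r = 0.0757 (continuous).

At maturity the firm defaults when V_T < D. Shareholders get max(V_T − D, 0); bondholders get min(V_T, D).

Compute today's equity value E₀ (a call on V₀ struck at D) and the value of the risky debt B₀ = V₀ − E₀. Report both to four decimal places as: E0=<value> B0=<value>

E0=122.1942 B0=62.7758

d₁ = [ln(V₀/D) + (r + σ²/2)T] / (σ√T)
   = [ln(184.9700/144.4779) + (0.0757 + 0.5·0.4926²)·6.6060] / (0.4926·√6.6060)
   = [0.247067 + 1.301563] / 1.266087 = 1.223162
d₂ = d₁ − σ√T = 1.223162 − 1.266087 = -0.042925
N(d₁) = 0.889366,  N(d₂) = 0.482880,  e^(−rT) = 0.606486
E₀ = V₀·N(d₁) − D·e^(−rT)·N(d₂)
   = 184.9700·0.889366 − 144.4779·0.606486·0.482880 = 122.194170
B₀ = V₀ − E₀ = 184.9700 − 122.194170 = 62.775830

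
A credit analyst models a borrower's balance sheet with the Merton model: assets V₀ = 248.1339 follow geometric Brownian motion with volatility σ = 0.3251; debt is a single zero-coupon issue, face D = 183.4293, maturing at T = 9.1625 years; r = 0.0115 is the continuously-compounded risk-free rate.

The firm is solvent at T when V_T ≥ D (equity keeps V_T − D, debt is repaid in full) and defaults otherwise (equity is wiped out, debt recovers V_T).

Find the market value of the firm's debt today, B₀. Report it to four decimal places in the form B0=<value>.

d₁ = [ln(V₀/D) + (r + σ²/2)T] / (σ√T)
   = [ln(248.1339/183.4293) + (0.0115 + 0.5·0.3251²)·9.1625] / (0.3251·√9.1625)
   = [0.302139 + 0.589561] / 0.984065 = 0.906139
d₂ = d₁ − σ√T = 0.906139 − 0.984065 = -0.077926
N(d₁) = 0.817569,  N(d₂) = 0.468943,  e^(−rT) = 0.899993
E₀ = V₀·N(d₁) − D·e^(−rT)·N(d₂)
   = 248.1339·0.817569 − 183.4293·0.899993·0.468943 = 125.451040
B₀ = V₀ − E₀ = 248.1339 − 125.451040 = 122.682860

B0=122.6829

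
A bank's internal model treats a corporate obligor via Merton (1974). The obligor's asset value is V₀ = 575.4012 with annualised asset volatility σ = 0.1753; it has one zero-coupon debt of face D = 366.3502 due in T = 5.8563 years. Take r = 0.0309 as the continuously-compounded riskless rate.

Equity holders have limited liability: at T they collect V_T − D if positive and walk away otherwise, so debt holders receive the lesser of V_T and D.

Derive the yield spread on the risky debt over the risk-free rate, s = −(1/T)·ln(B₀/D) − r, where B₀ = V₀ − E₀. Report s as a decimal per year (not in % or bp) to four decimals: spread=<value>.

spread=0.0030

d₁ = [ln(V₀/D) + (r + σ²/2)T] / (σ√T)
   = [ln(575.4012/366.3502) + (0.0309 + 0.5·0.1753²)·5.8563] / (0.1753·√5.8563)
   = [0.451478 + 0.270942] / 0.424222 = 1.702927
d₂ = d₁ − σ√T = 1.702927 − 0.424222 = 1.278705
N(d₁) = 0.955709,  N(d₂) = 0.899499,  e^(−rT) = 0.834469
E₀ = V₀·N(d₁) − D·e^(−rT)·N(d₂)
   = 575.4012·0.955709 − 366.3502·0.834469·0.899499 = 274.932103
B₀ = V₀ − E₀ = 575.4012 − 274.932103 = 300.469097
spread = −(1/T)·ln(B₀/D) − r = −(1/5.8563)·ln(300.469097/366.3502) − 0.0309 = 0.00295154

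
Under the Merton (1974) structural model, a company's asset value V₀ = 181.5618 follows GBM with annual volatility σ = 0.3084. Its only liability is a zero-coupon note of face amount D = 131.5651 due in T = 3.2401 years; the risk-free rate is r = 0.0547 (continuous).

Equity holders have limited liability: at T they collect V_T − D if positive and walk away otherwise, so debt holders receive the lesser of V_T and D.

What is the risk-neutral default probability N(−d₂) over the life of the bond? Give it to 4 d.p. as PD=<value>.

d₁ = [ln(V₀/D) + (r + σ²/2)T] / (σ√T)
   = [ln(181.5618/131.5651) + (0.0547 + 0.5·0.3084²)·3.2401] / (0.3084·√3.2401)
   = [0.322094 + 0.331317] / 0.555129 = 1.177046
d₂ = d₁ − σ√T = 1.177046 − 0.555129 = 0.621917
risk-neutral PD = N(−d₂) = N(-0.621917) = 0.266998

PD=0.2670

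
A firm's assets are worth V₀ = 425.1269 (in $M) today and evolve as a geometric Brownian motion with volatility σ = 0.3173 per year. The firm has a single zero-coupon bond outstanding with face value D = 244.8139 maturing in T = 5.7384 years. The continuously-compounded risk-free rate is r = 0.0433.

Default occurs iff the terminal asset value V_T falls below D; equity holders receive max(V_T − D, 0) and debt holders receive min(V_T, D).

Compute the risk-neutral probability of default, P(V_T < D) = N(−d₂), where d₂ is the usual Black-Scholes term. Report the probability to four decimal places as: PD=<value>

PD=0.2505

d₁ = [ln(V₀/D) + (r + σ²/2)T] / (σ√T)
   = [ln(425.1269/244.8139) + (0.0433 + 0.5·0.3173²)·5.7384] / (0.3173·√5.7384)
   = [0.551889 + 0.537342] / 0.760091 = 1.433028
d₂ = d₁ − σ√T = 1.433028 − 0.760091 = 0.672937
risk-neutral PD = N(−d₂) = N(-0.672937) = 0.250494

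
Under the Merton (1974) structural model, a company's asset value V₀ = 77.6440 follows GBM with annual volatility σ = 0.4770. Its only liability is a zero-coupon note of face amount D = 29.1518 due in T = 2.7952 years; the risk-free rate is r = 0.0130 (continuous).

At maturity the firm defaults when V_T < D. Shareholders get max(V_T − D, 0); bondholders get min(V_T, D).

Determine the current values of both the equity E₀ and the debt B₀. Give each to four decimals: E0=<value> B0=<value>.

E0=51.2299 B0=26.4141

d₁ = [ln(V₀/D) + (r + σ²/2)T] / (σ√T)
   = [ln(77.6440/29.1518) + (0.0130 + 0.5·0.4770²)·2.7952] / (0.4770·√2.7952)
   = [0.979618 + 0.354332] / 0.797489 = 1.672687
d₂ = d₁ − σ√T = 1.672687 − 0.797489 = 0.875198
N(d₁) = 0.952806,  N(d₂) = 0.809267,  e^(−rT) = 0.964315
E₀ = V₀·N(d₁) − D·e^(−rT)·N(d₂)
   = 77.6440·0.952806 − 29.1518·0.964315·0.809267 = 51.229921
B₀ = V₀ − E₀ = 77.6440 − 51.229921 = 26.414079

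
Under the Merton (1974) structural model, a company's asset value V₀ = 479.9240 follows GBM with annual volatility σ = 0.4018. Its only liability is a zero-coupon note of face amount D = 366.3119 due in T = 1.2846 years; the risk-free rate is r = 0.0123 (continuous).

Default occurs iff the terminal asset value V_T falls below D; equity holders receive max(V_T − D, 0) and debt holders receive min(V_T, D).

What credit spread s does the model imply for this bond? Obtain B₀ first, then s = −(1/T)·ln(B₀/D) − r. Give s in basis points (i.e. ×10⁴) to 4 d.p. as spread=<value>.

d₁ = [ln(V₀/D) + (r + σ²/2)T] / (σ√T)
   = [ln(479.9240/366.3119) + (0.0123 + 0.5·0.4018²)·1.2846] / (0.4018·√1.2846)
   = [0.270143 + 0.119496] / 0.455401 = 0.855594
d₂ = d₁ − σ√T = 0.855594 − 0.455401 = 0.400193
N(d₁) = 0.803889,  N(d₂) = 0.655493,  e^(−rT) = 0.984324
E₀ = V₀·N(d₁) − D·e^(−rT)·N(d₂)
   = 479.9240·0.803889 − 366.3119·0.984324·0.655493 = 149.454837
B₀ = V₀ − E₀ = 479.9240 − 149.454837 = 330.469163
spread = −(1/T)·ln(B₀/D) − r = −(1/1.2846)·ln(330.469163/366.3119) − 0.0123 = 0.06785865
in basis points: 0.06785865 × 10⁴ = 678.5865 bp

spread=678.5865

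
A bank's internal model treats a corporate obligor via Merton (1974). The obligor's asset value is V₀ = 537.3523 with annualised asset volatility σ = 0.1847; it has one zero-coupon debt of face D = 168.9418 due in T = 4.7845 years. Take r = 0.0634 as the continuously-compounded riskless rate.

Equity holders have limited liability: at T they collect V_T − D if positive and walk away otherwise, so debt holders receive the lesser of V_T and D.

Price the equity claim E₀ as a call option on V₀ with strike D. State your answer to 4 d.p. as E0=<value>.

E0=412.6179

d₁ = [ln(V₀/D) + (r + σ²/2)T] / (σ√T)
   = [ln(537.3523/168.9418) + (0.0634 + 0.5·0.1847²)·4.7845] / (0.1847·√4.7845)
   = [1.157100 + 0.384947] / 0.404004 = 3.816913
d₂ = d₁ − σ√T = 3.816913 − 0.404004 = 3.412909
N(d₁) = 0.999932,  N(d₂) = 0.999679,  e^(−rT) = 0.738350
E₀ = V₀·N(d₁) − D·e^(−rT)·N(d₂)
   = 537.3523·0.999932 − 168.9418·0.738350·0.999679 = 412.617900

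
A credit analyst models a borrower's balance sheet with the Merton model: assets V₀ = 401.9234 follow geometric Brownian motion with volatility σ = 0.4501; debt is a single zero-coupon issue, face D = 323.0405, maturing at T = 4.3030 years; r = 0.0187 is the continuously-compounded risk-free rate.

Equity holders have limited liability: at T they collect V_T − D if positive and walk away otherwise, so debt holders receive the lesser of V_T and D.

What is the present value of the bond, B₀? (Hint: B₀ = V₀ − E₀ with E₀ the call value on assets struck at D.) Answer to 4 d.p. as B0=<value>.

d₁ = [ln(V₀/D) + (r + σ²/2)T] / (σ√T)
   = [ln(401.9234/323.0405) + (0.0187 + 0.5·0.4501²)·4.3030] / (0.4501·√4.3030)
   = [0.218484 + 0.516339] / 0.933673 = 0.787023
d₂ = d₁ − σ√T = 0.787023 − 0.933673 = -0.146649
N(d₁) = 0.784366,  N(d₂) = 0.441704,  e^(−rT) = 0.922686
E₀ = V₀·N(d₁) − D·e^(−rT)·N(d₂)
   = 401.9234·0.784366 − 323.0405·0.922686·0.441704 = 183.598392
B₀ = V₀ − E₀ = 401.9234 − 183.598392 = 218.325008

B0=218.3250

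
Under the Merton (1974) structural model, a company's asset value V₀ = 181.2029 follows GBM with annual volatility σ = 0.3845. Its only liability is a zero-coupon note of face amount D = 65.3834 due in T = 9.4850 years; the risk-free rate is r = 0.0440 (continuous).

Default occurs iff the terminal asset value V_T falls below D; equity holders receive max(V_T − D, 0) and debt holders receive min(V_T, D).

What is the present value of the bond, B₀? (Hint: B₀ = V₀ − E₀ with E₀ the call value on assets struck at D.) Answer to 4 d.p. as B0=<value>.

B0=37.9976

d₁ = [ln(V₀/D) + (r + σ²/2)T] / (σ√T)
   = [ln(181.2029/65.3834) + (0.0440 + 0.5·0.3845²)·9.4850] / (0.3845·√9.4850)
   = [1.019349 + 1.118472] / 1.184173 = 1.805329
d₂ = d₁ − σ√T = 1.805329 − 1.184173 = 0.621157
N(d₁) = 0.964488,  N(d₂) = 0.732752,  e^(−rT) = 0.658797
E₀ = V₀·N(d₁) − D·e^(−rT)·N(d₂)
   = 181.2029·0.964488 − 65.3834·0.658797·0.732752 = 143.205271
B₀ = V₀ − E₀ = 181.2029 − 143.205271 = 37.997629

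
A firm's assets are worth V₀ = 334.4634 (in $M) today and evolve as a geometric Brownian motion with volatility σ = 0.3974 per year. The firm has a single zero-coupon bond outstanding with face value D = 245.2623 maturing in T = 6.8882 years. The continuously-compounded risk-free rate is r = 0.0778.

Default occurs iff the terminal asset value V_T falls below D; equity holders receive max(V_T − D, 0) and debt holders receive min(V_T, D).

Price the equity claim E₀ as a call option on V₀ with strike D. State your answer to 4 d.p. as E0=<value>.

d₁ = [ln(V₀/D) + (r + σ²/2)T] / (σ√T)
   = [ln(334.4634/245.2623) + (0.0778 + 0.5·0.3974²)·6.8882] / (0.3974·√6.8882)
   = [0.310199 + 1.079818] / 1.042991 = 1.332721
d₂ = d₁ − σ√T = 1.332721 − 1.042991 = 0.289730
N(d₁) = 0.908688,  N(d₂) = 0.613988,  e^(−rT) = 0.585141
E₀ = V₀·N(d₁) − D·e^(−rT)·N(d₂)
   = 334.4634·0.908688 − 245.2623·0.585141·0.613988 = 215.807601

E0=215.8076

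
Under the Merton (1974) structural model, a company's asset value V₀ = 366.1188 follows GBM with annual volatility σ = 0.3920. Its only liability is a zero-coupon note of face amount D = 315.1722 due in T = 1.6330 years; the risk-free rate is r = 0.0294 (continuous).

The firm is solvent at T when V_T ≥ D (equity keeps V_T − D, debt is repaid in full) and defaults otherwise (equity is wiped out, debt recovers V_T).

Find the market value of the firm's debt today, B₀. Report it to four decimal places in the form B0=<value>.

B0=262.3993

d₁ = [ln(V₀/D) + (r + σ²/2)T] / (σ√T)
   = [ln(366.1188/315.1722) + (0.0294 + 0.5·0.3920²)·1.6330] / (0.3920·√1.6330)
   = [0.149839 + 0.173477] / 0.500932 = 0.645427
d₂ = d₁ − σ√T = 0.645427 − 0.500932 = 0.144495
N(d₁) = 0.740675,  N(d₂) = 0.557445,  e^(−rT) = 0.953124
E₀ = V₀·N(d₁) − D·e^(−rT)·N(d₂)
   = 366.1188·0.740675 − 315.1722·0.953124·0.557445 = 103.719462
B₀ = V₀ − E₀ = 366.1188 − 103.719462 = 262.399338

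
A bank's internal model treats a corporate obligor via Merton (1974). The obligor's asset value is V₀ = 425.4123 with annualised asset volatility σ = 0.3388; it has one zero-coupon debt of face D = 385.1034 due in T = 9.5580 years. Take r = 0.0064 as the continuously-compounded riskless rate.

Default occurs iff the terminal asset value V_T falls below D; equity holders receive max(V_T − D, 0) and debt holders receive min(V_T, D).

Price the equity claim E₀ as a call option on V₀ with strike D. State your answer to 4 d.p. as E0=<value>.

d₁ = [ln(V₀/D) + (r + σ²/2)T] / (σ√T)
   = [ln(425.4123/385.1034) + (0.0064 + 0.5·0.3388²)·9.5580] / (0.3388·√9.5580)
   = [0.099547 + 0.609731] / 1.047435 = 0.677157
d₂ = d₁ − σ√T = 0.677157 − 1.047435 = -0.370278
N(d₁) = 0.750847,  N(d₂) = 0.355588,  e^(−rT) = 0.940662
E₀ = V₀·N(d₁) − D·e^(−rT)·N(d₂)
   = 425.4123·0.750847 − 385.1034·0.940662·0.355588 = 190.606999

E0=190.6070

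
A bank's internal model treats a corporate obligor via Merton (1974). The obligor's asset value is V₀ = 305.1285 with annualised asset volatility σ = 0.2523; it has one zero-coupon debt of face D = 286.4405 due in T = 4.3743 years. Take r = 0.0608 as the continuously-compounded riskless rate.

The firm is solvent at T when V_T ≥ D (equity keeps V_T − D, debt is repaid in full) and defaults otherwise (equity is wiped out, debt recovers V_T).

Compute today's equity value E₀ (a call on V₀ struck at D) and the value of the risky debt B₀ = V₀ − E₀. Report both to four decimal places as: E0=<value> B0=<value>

E0=107.3232 B0=197.8053

d₁ = [ln(V₀/D) + (r + σ²/2)T] / (σ√T)
   = [ln(305.1285/286.4405) + (0.0608 + 0.5·0.2523²)·4.3743] / (0.2523·√4.3743)
   = [0.063202 + 0.405181] / 0.527681 = 0.887626
d₂ = d₁ − σ√T = 0.887626 − 0.527681 = 0.359945
N(d₁) = 0.812629,  N(d₂) = 0.640556,  e^(−rT) = 0.766472
E₀ = V₀·N(d₁) − D·e^(−rT)·N(d₂)
   = 305.1285·0.812629 − 286.4405·0.766472·0.640556 = 107.323169
B₀ = V₀ − E₀ = 305.1285 − 107.323169 = 197.805331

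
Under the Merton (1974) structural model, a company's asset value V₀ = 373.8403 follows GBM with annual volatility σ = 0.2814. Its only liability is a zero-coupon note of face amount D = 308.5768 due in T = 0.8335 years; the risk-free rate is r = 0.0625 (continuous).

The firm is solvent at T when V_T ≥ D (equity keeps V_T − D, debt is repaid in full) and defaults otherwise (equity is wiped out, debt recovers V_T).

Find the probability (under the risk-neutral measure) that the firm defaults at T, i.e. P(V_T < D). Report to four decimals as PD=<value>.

PD=0.2058

d₁ = [ln(V₀/D) + (r + σ²/2)T] / (σ√T)
   = [ln(373.8403/308.5768) + (0.0625 + 0.5·0.2814²)·0.8335] / (0.2814·√0.8335)
   = [0.191858 + 0.085094] / 0.256908 = 1.078024
d₂ = d₁ − σ√T = 1.078024 − 0.256908 = 0.821116
risk-neutral PD = N(−d₂) = N(-0.821116) = 0.205790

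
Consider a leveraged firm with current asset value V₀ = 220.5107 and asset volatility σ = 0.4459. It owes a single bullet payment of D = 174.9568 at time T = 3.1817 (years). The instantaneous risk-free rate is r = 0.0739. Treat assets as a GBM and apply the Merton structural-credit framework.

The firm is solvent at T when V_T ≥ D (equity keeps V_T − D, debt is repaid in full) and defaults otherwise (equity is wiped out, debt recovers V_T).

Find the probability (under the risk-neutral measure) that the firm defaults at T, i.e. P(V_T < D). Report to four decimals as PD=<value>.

PD=0.4251

d₁ = [ln(V₀/D) + (r + σ²/2)T] / (σ√T)
   = [ln(220.5107/174.9568) + (0.0739 + 0.5·0.4459²)·3.1817] / (0.4459·√3.1817)
   = [0.231407 + 0.551431] / 0.795366 = 0.984249
d₂ = d₁ − σ√T = 0.984249 − 0.795366 = 0.188883
risk-neutral PD = N(−d₂) = N(-0.188883) = 0.425092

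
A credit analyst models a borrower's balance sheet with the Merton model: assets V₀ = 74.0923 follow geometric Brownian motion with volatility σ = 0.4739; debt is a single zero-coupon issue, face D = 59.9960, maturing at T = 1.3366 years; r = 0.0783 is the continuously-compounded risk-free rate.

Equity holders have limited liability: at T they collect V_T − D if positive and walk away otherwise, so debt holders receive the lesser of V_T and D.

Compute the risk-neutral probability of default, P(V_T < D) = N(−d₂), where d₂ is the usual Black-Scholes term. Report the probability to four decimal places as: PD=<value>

PD=0.3812

d₁ = [ln(V₀/D) + (r + σ²/2)T] / (σ√T)
   = [ln(74.0923/59.9960) + (0.0783 + 0.5·0.4739²)·1.3366] / (0.4739·√1.3366)
   = [0.211034 + 0.254743] / 0.547883 = 0.850141
d₂ = d₁ − σ√T = 0.850141 − 0.547883 = 0.302258
risk-neutral PD = N(−d₂) = N(-0.302258) = 0.381228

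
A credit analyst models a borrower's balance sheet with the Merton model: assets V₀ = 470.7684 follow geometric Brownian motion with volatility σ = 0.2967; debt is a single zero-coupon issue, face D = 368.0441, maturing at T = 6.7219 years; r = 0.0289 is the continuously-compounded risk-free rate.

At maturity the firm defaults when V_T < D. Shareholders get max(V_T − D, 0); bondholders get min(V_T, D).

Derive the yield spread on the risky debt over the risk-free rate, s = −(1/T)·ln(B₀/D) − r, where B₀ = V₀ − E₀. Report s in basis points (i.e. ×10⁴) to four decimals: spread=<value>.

d₁ = [ln(V₀/D) + (r + σ²/2)T] / (σ√T)
   = [ln(470.7684/368.0441) + (0.0289 + 0.5·0.2967²)·6.7219] / (0.2967·√6.7219)
   = [0.246163 + 0.490130] / 0.769243 = 0.957167
d₂ = d₁ − σ√T = 0.957167 − 0.769243 = 0.187924
N(d₁) = 0.830758,  N(d₂) = 0.574532,  e^(−rT) = 0.823441
E₀ = V₀·N(d₁) − D·e^(−rT)·N(d₂)
   = 470.7684·0.830758 − 368.0441·0.823441·0.574532 = 216.975651
B₀ = V₀ − E₀ = 470.7684 − 216.975651 = 253.792749
spread = −(1/T)·ln(B₀/D) − r = −(1/6.7219)·ln(253.792749/368.0441) − 0.0289 = 0.02639460
in basis points: 0.02639460 × 10⁴ = 263.9460 bp

spread=263.9460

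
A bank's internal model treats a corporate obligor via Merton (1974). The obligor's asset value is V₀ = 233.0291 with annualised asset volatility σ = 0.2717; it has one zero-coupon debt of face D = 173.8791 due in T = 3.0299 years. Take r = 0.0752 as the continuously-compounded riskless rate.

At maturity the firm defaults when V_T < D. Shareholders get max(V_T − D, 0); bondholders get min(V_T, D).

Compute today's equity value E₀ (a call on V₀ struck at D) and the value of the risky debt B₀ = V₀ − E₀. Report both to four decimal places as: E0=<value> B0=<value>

E0=100.2921 B0=132.7370

d₁ = [ln(V₀/D) + (r + σ²/2)T] / (σ√T)
   = [ln(233.0291/173.8791) + (0.0752 + 0.5·0.2717²)·3.0299] / (0.2717·√3.0299)
   = [0.292803 + 0.339683] / 0.472938 = 1.337357
d₂ = d₁ − σ√T = 1.337357 − 0.472938 = 0.864420
N(d₁) = 0.909447,  N(d₂) = 0.806321,  e^(−rT) = 0.796245
E₀ = V₀·N(d₁) − D·e^(−rT)·N(d₂)
   = 233.0291·0.909447 − 173.8791·0.796245·0.806321 = 100.292145
B₀ = V₀ − E₀ = 233.0291 − 100.292145 = 132.736955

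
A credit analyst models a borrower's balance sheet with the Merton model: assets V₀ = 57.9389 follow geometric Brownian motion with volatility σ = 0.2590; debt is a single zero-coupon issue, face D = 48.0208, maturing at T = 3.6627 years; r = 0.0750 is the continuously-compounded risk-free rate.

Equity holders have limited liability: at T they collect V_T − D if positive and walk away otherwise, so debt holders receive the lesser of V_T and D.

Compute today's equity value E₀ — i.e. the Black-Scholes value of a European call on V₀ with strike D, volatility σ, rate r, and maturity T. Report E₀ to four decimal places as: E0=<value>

d₁ = [ln(V₀/D) + (r + σ²/2)T] / (σ√T)
   = [ln(57.9389/48.0208) + (0.0750 + 0.5·0.2590²)·3.6627] / (0.2590·√3.6627)
   = [0.187755 + 0.397551] / 0.495679 = 1.180817
d₂ = d₁ − σ√T = 1.180817 − 0.495679 = 0.685138
N(d₁) = 0.881162,  N(d₂) = 0.753372,  e^(−rT) = 0.759798
E₀ = V₀·N(d₁) − D·e^(−rT)·N(d₂)
   = 57.9389·0.881162 − 48.0208·0.759798·0.753372 = 23.565971

E0=23.5660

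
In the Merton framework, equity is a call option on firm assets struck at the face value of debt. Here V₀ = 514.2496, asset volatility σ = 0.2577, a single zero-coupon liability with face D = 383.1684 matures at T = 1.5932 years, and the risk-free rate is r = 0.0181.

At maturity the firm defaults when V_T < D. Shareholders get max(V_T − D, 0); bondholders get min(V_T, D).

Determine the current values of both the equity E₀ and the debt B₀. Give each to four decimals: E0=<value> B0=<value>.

E0=153.8839 B0=360.3657

d₁ = [ln(V₀/D) + (r + σ²/2)T] / (σ√T)
   = [ln(514.2496/383.1684) + (0.0181 + 0.5·0.2577²)·1.5932] / (0.2577·√1.5932)
   = [0.294234 + 0.081739] / 0.325274 = 1.155864
d₂ = d₁ − σ√T = 1.155864 − 0.325274 = 0.830590
N(d₁) = 0.876132,  N(d₂) = 0.796897,  e^(−rT) = 0.971575
E₀ = V₀·N(d₁) − D·e^(−rT)·N(d₂)
   = 514.2496·0.876132 − 383.1684·0.971575·0.796897 = 153.883948
B₀ = V₀ − E₀ = 514.2496 − 153.883948 = 360.365652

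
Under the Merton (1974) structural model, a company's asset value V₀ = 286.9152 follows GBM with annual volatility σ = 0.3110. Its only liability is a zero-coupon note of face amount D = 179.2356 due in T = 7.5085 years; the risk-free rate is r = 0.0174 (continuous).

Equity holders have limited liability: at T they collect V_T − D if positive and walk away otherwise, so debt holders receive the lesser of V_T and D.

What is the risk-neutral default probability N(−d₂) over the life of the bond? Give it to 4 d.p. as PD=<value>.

d₁ = [ln(V₀/D) + (r + σ²/2)T] / (σ√T)
   = [ln(286.9152/179.2356) + (0.0174 + 0.5·0.3110²)·7.5085] / (0.3110·√7.5085)
   = [0.470486 + 0.493763] / 0.852191 = 1.131493
d₂ = d₁ − σ√T = 1.131493 − 0.852191 = 0.279302
risk-neutral PD = N(−d₂) = N(-0.279302) = 0.390007

PD=0.3900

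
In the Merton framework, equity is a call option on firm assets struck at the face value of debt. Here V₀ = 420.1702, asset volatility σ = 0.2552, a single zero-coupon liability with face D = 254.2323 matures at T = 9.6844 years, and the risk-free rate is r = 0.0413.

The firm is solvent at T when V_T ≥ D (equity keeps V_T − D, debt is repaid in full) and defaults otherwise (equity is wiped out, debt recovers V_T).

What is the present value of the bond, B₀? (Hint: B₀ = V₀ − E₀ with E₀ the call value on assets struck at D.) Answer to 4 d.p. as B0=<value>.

B0=157.5430

d₁ = [ln(V₀/D) + (r + σ²/2)T] / (σ√T)
   = [ln(420.1702/254.2323) + (0.0413 + 0.5·0.2552²)·9.6844] / (0.2552·√9.6844)
   = [0.502411 + 0.715324] / 0.794176 = 1.533331
d₂ = d₁ − σ√T = 1.533331 − 0.794176 = 0.739154
N(d₁) = 0.937403,  N(d₂) = 0.770093,  e^(−rT) = 0.670343
E₀ = V₀·N(d₁) − D·e^(−rT)·N(d₂)
   = 420.1702·0.937403 − 254.2323·0.670343·0.770093 = 262.627226
B₀ = V₀ − E₀ = 420.1702 − 262.627226 = 157.542974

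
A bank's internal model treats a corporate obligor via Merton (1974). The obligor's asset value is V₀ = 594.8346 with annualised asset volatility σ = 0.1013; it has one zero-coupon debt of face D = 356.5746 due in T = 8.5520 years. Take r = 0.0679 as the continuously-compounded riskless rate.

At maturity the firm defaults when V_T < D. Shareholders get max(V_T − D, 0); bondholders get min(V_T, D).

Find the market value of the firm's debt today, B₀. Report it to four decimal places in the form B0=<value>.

d₁ = [ln(V₀/D) + (r + σ²/2)T] / (σ√T)
   = [ln(594.8346/356.5746) + (0.0679 + 0.5·0.1013²)·8.5520] / (0.1013·√8.5520)
   = [0.511740 + 0.624560] / 0.296240 = 3.835744
d₂ = d₁ − σ√T = 3.835744 − 0.296240 = 3.539504
N(d₁) = 0.999937,  N(d₂) = 0.999800,  e^(−rT) = 0.559517
E₀ = V₀·N(d₁) − D·e^(−rT)·N(d₂)
   = 594.8346·0.999937 − 356.5746·0.559517·0.999800 = 395.327694
B₀ = V₀ − E₀ = 594.8346 − 395.327694 = 199.506906

B0=199.5069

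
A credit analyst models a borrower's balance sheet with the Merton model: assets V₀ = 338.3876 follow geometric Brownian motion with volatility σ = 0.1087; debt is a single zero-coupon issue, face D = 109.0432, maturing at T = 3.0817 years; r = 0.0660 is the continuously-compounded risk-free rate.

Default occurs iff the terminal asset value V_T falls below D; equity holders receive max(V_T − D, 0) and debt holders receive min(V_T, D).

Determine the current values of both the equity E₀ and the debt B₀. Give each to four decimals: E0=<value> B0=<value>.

E0=249.4129 B0=88.9747

d₁ = [ln(V₀/D) + (r + σ²/2)T] / (σ√T)
   = [ln(338.3876/109.0432) + (0.0660 + 0.5·0.1087²)·3.0817] / (0.1087·√3.0817)
   = [1.132448 + 0.221598] / 0.190820 = 7.095921
d₂ = d₁ − σ√T = 7.095921 − 0.190820 = 6.905101
N(d₁) = 1.000000,  N(d₂) = 1.000000,  e^(−rT) = 0.815958
E₀ = V₀·N(d₁) − D·e^(−rT)·N(d₂)
   = 338.3876·1.000000 − 109.0432·0.815958·1.000000 = 249.412911
B₀ = V₀ − E₀ = 338.3876 − 249.412911 = 88.974689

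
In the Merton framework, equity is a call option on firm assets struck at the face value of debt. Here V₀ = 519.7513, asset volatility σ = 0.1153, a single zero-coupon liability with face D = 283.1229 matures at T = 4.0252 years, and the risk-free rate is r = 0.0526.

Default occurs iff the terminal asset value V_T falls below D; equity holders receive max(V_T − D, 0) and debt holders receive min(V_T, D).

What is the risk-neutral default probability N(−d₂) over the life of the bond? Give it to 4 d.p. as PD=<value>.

PD=0.0003

d₁ = [ln(V₀/D) + (r + σ²/2)T] / (σ√T)
   = [ln(519.7513/283.1229) + (0.0526 + 0.5·0.1153²)·4.0252] / (0.1153·√4.0252)
   = [0.607469 + 0.238481] / 0.231325 = 3.656975
d₂ = d₁ − σ√T = 3.656975 − 0.231325 = 3.425649
risk-neutral PD = N(−d₂) = N(-3.425649) = 0.000307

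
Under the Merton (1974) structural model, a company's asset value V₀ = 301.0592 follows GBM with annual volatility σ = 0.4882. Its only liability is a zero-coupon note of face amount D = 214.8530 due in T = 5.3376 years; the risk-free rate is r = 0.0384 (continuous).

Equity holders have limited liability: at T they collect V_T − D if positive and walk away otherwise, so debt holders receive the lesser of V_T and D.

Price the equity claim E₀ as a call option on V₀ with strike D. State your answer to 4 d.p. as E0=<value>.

E0=174.7634

d₁ = [ln(V₀/D) + (r + σ²/2)T] / (σ√T)
   = [ln(301.0592/214.8530) + (0.0384 + 0.5·0.4882²)·5.3376] / (0.4882·√5.3376)
   = [0.337353 + 0.841044] / 1.127900 = 1.044770
d₂ = d₁ − σ√T = 1.044770 − 1.127900 = -0.083131
N(d₁) = 0.851935,  N(d₂) = 0.466874,  e^(−rT) = 0.814677
E₀ = V₀·N(d₁) − D·e^(−rT)·N(d₂)
   = 301.0592·0.851935 − 214.8530·0.814677·0.466874 = 174.763357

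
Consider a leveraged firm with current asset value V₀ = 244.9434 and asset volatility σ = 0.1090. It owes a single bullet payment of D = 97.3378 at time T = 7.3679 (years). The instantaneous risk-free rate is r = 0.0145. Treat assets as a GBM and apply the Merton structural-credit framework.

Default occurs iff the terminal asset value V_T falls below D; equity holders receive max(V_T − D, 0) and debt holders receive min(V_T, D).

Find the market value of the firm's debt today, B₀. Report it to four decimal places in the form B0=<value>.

d₁ = [ln(V₀/D) + (r + σ²/2)T] / (σ√T)
   = [ln(244.9434/97.3378) + (0.0145 + 0.5·0.1090²)·7.3679] / (0.1090·√7.3679)
   = [0.922840 + 0.150604] / 0.295868 = 3.628113
d₂ = d₁ − σ√T = 3.628113 − 0.295868 = 3.332244
N(d₁) = 0.999857,  N(d₂) = 0.999569,  e^(−rT) = 0.898674
E₀ = V₀·N(d₁) − D·e^(−rT)·N(d₂)
   = 244.9434·0.999857 − 97.3378·0.898674·0.999569 = 157.471130
B₀ = V₀ − E₀ = 244.9434 − 157.471130 = 87.472270

B0=87.4723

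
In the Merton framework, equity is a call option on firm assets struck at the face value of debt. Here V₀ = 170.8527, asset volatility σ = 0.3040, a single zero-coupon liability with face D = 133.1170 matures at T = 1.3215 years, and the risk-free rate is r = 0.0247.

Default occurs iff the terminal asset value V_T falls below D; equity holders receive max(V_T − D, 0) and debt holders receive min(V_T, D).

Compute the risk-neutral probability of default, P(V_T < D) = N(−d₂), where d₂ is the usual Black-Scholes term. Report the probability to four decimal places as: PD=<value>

PD=0.2634

d₁ = [ln(V₀/D) + (r + σ²/2)T] / (σ√T)
   = [ln(170.8527/133.1170) + (0.0247 + 0.5·0.3040²)·1.3215] / (0.3040·√1.3215)
   = [0.249573 + 0.093705] / 0.349468 = 0.982289
d₂ = d₁ − σ√T = 0.982289 − 0.349468 = 0.632821
risk-neutral PD = N(−d₂) = N(-0.632821) = 0.263425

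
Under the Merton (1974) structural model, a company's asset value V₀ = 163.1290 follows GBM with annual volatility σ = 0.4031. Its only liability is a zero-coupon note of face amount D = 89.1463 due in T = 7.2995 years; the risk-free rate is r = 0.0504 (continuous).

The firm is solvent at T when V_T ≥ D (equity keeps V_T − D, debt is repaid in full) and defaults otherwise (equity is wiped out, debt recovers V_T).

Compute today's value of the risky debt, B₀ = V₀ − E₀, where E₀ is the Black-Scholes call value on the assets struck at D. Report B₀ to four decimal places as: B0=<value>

d₁ = [ln(V₀/D) + (r + σ²/2)T] / (σ√T)
   = [ln(163.1290/89.1463) + (0.0504 + 0.5·0.4031²)·7.2995] / (0.4031·√7.2995)
   = [0.604262 + 0.960941] / 1.089079 = 1.437181
d₂ = d₁ − σ√T = 1.437181 − 1.089079 = 0.348102
N(d₁) = 0.924667,  N(d₂) = 0.636118,  e^(−rT) = 0.692190
E₀ = V₀·N(d₁) − D·e^(−rT)·N(d₂)
   = 163.1290·0.924667 − 89.1463·0.692190·0.636118 = 111.587532
B₀ = V₀ − E₀ = 163.1290 − 111.587532 = 51.541468

B0=51.5415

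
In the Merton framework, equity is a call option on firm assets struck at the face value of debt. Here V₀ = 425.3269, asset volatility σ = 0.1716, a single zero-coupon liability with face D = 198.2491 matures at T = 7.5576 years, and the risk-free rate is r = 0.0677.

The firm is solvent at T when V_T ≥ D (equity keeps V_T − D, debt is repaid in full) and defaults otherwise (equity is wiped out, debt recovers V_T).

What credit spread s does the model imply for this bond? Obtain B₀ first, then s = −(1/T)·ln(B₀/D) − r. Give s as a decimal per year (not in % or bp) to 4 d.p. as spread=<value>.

spread=0.0001

d₁ = [ln(V₀/D) + (r + σ²/2)T] / (σ√T)
   = [ln(425.3269/198.2491) + (0.0677 + 0.5·0.1716²)·7.5576] / (0.1716·√7.5576)
   = [0.763334 + 0.622922] / 0.471747 = 2.938557
d₂ = d₁ − σ√T = 2.938557 − 0.471747 = 2.466810
N(d₁) = 0.998351,  N(d₂) = 0.993184,  e^(−rT) = 0.599506
E₀ = V₀·N(d₁) − D·e^(−rT)·N(d₂)
   = 425.3269·0.998351 − 198.2491·0.599506·0.993184 = 306.584265
B₀ = V₀ − E₀ = 425.3269 − 306.584265 = 118.742635
spread = −(1/T)·ln(B₀/D) − r = −(1/7.5576)·ln(118.742635/198.2491) − 0.0677 = 0.00012125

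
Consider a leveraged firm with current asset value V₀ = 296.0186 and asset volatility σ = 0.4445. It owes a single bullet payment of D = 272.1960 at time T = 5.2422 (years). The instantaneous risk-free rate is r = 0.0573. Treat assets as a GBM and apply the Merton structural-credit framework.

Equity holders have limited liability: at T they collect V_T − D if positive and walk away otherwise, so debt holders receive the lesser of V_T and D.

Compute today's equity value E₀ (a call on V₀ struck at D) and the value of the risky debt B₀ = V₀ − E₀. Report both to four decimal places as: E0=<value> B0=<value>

d₁ = [ln(V₀/D) + (r + σ²/2)T] / (σ√T)
   = [ln(296.0186/272.1960) + (0.0573 + 0.5·0.4445²)·5.2422] / (0.4445·√5.2422)
   = [0.083900 + 0.818256] / 1.017721 = 0.886447
d₂ = d₁ − σ√T = 0.886447 − 1.017721 = -0.131273
N(d₁) = 0.812312,  N(d₂) = 0.447780,  e^(−rT) = 0.740538
E₀ = V₀·N(d₁) − D·e^(−rT)·N(d₂)
   = 296.0186·0.812312 − 272.1960·0.740538·0.447780 = 150.199767
B₀ = V₀ − E₀ = 296.0186 − 150.199767 = 145.818833

E0=150.1998 B0=145.8188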